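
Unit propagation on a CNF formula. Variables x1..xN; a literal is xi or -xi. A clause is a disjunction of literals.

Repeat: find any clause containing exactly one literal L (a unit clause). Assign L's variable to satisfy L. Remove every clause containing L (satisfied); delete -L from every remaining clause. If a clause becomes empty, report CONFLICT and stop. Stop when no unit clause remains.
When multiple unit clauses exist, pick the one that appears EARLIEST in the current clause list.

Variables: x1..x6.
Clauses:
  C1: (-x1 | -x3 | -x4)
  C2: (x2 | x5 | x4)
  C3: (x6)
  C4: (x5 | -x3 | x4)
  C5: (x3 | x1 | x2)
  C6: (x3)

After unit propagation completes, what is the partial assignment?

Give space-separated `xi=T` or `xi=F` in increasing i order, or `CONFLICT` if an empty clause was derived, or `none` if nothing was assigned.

Answer: x3=T x6=T

Derivation:
unit clause [6] forces x6=T; simplify:
  satisfied 1 clause(s); 5 remain; assigned so far: [6]
unit clause [3] forces x3=T; simplify:
  drop -3 from [-1, -3, -4] -> [-1, -4]
  drop -3 from [5, -3, 4] -> [5, 4]
  satisfied 2 clause(s); 3 remain; assigned so far: [3, 6]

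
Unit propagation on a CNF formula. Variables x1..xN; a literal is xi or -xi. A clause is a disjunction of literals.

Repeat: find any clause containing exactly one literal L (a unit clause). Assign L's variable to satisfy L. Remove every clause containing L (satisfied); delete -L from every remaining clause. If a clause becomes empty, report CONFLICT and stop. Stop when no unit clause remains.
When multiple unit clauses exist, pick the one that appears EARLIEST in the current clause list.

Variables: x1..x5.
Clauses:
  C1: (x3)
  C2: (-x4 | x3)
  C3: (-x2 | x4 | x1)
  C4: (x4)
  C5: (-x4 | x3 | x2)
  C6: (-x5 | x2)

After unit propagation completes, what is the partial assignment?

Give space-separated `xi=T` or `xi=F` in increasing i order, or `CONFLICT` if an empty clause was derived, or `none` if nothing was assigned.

Answer: x3=T x4=T

Derivation:
unit clause [3] forces x3=T; simplify:
  satisfied 3 clause(s); 3 remain; assigned so far: [3]
unit clause [4] forces x4=T; simplify:
  satisfied 2 clause(s); 1 remain; assigned so far: [3, 4]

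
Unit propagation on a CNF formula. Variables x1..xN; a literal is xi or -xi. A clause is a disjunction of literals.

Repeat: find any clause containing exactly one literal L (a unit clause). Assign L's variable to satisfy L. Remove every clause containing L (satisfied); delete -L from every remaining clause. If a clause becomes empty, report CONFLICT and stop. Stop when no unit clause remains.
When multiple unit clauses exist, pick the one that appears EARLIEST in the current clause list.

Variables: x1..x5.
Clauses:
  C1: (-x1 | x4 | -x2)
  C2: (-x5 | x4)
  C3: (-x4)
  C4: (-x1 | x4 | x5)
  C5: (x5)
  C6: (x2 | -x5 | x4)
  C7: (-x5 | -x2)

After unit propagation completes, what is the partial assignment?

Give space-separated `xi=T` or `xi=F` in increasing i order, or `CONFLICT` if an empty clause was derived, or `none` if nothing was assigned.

Answer: CONFLICT

Derivation:
unit clause [-4] forces x4=F; simplify:
  drop 4 from [-1, 4, -2] -> [-1, -2]
  drop 4 from [-5, 4] -> [-5]
  drop 4 from [-1, 4, 5] -> [-1, 5]
  drop 4 from [2, -5, 4] -> [2, -5]
  satisfied 1 clause(s); 6 remain; assigned so far: [4]
unit clause [-5] forces x5=F; simplify:
  drop 5 from [-1, 5] -> [-1]
  drop 5 from [5] -> [] (empty!)
  satisfied 3 clause(s); 3 remain; assigned so far: [4, 5]
CONFLICT (empty clause)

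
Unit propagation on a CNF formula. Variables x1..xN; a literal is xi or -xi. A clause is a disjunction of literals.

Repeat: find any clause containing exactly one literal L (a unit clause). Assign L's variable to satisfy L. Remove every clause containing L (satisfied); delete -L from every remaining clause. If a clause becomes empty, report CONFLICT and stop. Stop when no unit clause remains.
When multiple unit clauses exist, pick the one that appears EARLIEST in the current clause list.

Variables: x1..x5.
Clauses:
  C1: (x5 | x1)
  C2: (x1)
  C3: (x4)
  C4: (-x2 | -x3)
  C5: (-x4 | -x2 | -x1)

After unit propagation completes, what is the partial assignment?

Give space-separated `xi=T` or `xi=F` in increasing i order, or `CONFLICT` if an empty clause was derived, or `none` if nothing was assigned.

Answer: x1=T x2=F x4=T

Derivation:
unit clause [1] forces x1=T; simplify:
  drop -1 from [-4, -2, -1] -> [-4, -2]
  satisfied 2 clause(s); 3 remain; assigned so far: [1]
unit clause [4] forces x4=T; simplify:
  drop -4 from [-4, -2] -> [-2]
  satisfied 1 clause(s); 2 remain; assigned so far: [1, 4]
unit clause [-2] forces x2=F; simplify:
  satisfied 2 clause(s); 0 remain; assigned so far: [1, 2, 4]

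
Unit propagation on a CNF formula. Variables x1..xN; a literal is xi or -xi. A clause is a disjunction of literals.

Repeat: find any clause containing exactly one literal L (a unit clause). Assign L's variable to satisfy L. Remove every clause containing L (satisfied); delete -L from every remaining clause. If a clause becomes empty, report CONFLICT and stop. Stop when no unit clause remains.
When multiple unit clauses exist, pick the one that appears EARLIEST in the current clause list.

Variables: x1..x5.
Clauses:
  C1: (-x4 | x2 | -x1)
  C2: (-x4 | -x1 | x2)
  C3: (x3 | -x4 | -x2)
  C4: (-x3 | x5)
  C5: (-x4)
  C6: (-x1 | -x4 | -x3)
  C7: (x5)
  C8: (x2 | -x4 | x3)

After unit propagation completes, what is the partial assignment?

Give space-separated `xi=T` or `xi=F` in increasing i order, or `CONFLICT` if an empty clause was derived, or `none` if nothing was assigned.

Answer: x4=F x5=T

Derivation:
unit clause [-4] forces x4=F; simplify:
  satisfied 6 clause(s); 2 remain; assigned so far: [4]
unit clause [5] forces x5=T; simplify:
  satisfied 2 clause(s); 0 remain; assigned so far: [4, 5]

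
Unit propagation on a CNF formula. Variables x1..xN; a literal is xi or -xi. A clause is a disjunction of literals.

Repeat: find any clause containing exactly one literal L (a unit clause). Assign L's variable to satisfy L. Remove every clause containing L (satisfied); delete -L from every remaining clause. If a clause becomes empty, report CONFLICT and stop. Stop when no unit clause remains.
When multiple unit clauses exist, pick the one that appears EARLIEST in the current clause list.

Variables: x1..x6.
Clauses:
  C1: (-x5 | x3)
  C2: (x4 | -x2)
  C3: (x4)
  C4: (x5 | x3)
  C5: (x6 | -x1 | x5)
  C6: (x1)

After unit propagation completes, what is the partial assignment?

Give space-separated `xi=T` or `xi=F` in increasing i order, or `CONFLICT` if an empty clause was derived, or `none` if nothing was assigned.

Answer: x1=T x4=T

Derivation:
unit clause [4] forces x4=T; simplify:
  satisfied 2 clause(s); 4 remain; assigned so far: [4]
unit clause [1] forces x1=T; simplify:
  drop -1 from [6, -1, 5] -> [6, 5]
  satisfied 1 clause(s); 3 remain; assigned so far: [1, 4]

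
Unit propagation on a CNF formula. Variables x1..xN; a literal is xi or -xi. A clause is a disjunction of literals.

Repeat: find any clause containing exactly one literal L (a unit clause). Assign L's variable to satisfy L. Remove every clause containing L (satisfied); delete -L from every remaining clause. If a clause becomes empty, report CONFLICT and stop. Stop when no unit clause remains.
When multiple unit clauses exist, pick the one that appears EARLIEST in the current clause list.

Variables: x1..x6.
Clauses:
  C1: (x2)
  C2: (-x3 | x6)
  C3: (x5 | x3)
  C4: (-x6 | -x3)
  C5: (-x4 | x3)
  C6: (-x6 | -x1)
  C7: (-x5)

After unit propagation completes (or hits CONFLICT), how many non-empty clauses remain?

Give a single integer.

unit clause [2] forces x2=T; simplify:
  satisfied 1 clause(s); 6 remain; assigned so far: [2]
unit clause [-5] forces x5=F; simplify:
  drop 5 from [5, 3] -> [3]
  satisfied 1 clause(s); 5 remain; assigned so far: [2, 5]
unit clause [3] forces x3=T; simplify:
  drop -3 from [-3, 6] -> [6]
  drop -3 from [-6, -3] -> [-6]
  satisfied 2 clause(s); 3 remain; assigned so far: [2, 3, 5]
unit clause [6] forces x6=T; simplify:
  drop -6 from [-6] -> [] (empty!)
  drop -6 from [-6, -1] -> [-1]
  satisfied 1 clause(s); 2 remain; assigned so far: [2, 3, 5, 6]
CONFLICT (empty clause)

Answer: 1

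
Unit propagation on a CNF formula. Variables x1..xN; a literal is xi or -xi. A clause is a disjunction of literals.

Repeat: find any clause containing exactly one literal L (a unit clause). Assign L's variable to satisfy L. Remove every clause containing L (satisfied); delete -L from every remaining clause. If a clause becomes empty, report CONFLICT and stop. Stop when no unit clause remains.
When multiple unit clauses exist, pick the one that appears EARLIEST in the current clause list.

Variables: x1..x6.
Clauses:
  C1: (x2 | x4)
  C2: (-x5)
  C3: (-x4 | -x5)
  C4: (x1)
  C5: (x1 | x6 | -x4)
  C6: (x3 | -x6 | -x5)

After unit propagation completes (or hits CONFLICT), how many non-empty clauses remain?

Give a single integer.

unit clause [-5] forces x5=F; simplify:
  satisfied 3 clause(s); 3 remain; assigned so far: [5]
unit clause [1] forces x1=T; simplify:
  satisfied 2 clause(s); 1 remain; assigned so far: [1, 5]

Answer: 1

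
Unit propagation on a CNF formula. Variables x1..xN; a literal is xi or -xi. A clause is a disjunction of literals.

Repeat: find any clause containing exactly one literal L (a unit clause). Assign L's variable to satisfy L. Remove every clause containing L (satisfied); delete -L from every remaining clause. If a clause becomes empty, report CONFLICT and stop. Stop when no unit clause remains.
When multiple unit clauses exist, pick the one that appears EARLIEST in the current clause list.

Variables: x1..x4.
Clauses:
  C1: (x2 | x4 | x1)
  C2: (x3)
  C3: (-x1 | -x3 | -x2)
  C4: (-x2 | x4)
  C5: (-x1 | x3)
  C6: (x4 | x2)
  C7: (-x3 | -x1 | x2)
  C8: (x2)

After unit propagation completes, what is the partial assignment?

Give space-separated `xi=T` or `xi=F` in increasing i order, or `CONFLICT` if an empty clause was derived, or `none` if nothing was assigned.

unit clause [3] forces x3=T; simplify:
  drop -3 from [-1, -3, -2] -> [-1, -2]
  drop -3 from [-3, -1, 2] -> [-1, 2]
  satisfied 2 clause(s); 6 remain; assigned so far: [3]
unit clause [2] forces x2=T; simplify:
  drop -2 from [-1, -2] -> [-1]
  drop -2 from [-2, 4] -> [4]
  satisfied 4 clause(s); 2 remain; assigned so far: [2, 3]
unit clause [-1] forces x1=F; simplify:
  satisfied 1 clause(s); 1 remain; assigned so far: [1, 2, 3]
unit clause [4] forces x4=T; simplify:
  satisfied 1 clause(s); 0 remain; assigned so far: [1, 2, 3, 4]

Answer: x1=F x2=T x3=T x4=T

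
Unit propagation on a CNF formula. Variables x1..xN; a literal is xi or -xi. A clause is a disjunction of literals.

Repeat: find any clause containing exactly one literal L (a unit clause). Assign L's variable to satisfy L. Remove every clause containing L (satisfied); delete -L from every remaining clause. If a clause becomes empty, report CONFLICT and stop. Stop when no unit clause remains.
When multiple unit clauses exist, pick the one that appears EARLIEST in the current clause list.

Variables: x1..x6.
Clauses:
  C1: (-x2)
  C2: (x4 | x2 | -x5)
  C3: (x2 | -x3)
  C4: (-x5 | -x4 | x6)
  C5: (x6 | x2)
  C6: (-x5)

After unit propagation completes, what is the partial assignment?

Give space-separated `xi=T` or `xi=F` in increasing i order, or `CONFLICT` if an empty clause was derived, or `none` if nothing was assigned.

Answer: x2=F x3=F x5=F x6=T

Derivation:
unit clause [-2] forces x2=F; simplify:
  drop 2 from [4, 2, -5] -> [4, -5]
  drop 2 from [2, -3] -> [-3]
  drop 2 from [6, 2] -> [6]
  satisfied 1 clause(s); 5 remain; assigned so far: [2]
unit clause [-3] forces x3=F; simplify:
  satisfied 1 clause(s); 4 remain; assigned so far: [2, 3]
unit clause [6] forces x6=T; simplify:
  satisfied 2 clause(s); 2 remain; assigned so far: [2, 3, 6]
unit clause [-5] forces x5=F; simplify:
  satisfied 2 clause(s); 0 remain; assigned so far: [2, 3, 5, 6]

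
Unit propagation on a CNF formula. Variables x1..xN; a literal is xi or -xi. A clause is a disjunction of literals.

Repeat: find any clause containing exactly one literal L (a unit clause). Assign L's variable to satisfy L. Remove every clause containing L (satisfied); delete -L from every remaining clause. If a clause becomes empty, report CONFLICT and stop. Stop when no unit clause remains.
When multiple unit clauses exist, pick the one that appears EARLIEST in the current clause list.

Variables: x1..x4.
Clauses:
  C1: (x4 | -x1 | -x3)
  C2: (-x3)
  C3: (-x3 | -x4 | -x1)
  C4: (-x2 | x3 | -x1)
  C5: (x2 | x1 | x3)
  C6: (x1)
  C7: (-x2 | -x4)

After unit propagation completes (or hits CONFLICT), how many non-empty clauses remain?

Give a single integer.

unit clause [-3] forces x3=F; simplify:
  drop 3 from [-2, 3, -1] -> [-2, -1]
  drop 3 from [2, 1, 3] -> [2, 1]
  satisfied 3 clause(s); 4 remain; assigned so far: [3]
unit clause [1] forces x1=T; simplify:
  drop -1 from [-2, -1] -> [-2]
  satisfied 2 clause(s); 2 remain; assigned so far: [1, 3]
unit clause [-2] forces x2=F; simplify:
  satisfied 2 clause(s); 0 remain; assigned so far: [1, 2, 3]

Answer: 0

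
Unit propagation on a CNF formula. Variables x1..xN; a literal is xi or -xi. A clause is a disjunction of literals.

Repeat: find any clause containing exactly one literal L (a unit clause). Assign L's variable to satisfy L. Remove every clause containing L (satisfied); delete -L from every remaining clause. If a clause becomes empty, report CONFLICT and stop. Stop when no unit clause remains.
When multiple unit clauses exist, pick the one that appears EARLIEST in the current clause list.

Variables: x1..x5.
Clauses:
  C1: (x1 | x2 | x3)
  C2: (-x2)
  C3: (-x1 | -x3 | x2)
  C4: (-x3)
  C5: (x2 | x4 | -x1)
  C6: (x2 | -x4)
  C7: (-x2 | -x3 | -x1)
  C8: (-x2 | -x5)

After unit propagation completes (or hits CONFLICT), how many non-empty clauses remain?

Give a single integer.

unit clause [-2] forces x2=F; simplify:
  drop 2 from [1, 2, 3] -> [1, 3]
  drop 2 from [-1, -3, 2] -> [-1, -3]
  drop 2 from [2, 4, -1] -> [4, -1]
  drop 2 from [2, -4] -> [-4]
  satisfied 3 clause(s); 5 remain; assigned so far: [2]
unit clause [-3] forces x3=F; simplify:
  drop 3 from [1, 3] -> [1]
  satisfied 2 clause(s); 3 remain; assigned so far: [2, 3]
unit clause [1] forces x1=T; simplify:
  drop -1 from [4, -1] -> [4]
  satisfied 1 clause(s); 2 remain; assigned so far: [1, 2, 3]
unit clause [4] forces x4=T; simplify:
  drop -4 from [-4] -> [] (empty!)
  satisfied 1 clause(s); 1 remain; assigned so far: [1, 2, 3, 4]
CONFLICT (empty clause)

Answer: 0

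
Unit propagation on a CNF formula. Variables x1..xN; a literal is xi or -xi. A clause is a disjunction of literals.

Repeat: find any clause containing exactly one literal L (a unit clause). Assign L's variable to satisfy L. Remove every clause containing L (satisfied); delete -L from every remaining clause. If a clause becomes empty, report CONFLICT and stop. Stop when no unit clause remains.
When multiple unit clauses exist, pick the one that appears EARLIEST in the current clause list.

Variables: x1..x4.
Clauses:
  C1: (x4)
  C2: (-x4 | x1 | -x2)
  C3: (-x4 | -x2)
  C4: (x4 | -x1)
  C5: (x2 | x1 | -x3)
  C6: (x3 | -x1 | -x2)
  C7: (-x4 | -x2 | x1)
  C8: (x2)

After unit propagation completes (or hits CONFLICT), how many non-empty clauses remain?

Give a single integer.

unit clause [4] forces x4=T; simplify:
  drop -4 from [-4, 1, -2] -> [1, -2]
  drop -4 from [-4, -2] -> [-2]
  drop -4 from [-4, -2, 1] -> [-2, 1]
  satisfied 2 clause(s); 6 remain; assigned so far: [4]
unit clause [-2] forces x2=F; simplify:
  drop 2 from [2, 1, -3] -> [1, -3]
  drop 2 from [2] -> [] (empty!)
  satisfied 4 clause(s); 2 remain; assigned so far: [2, 4]
CONFLICT (empty clause)

Answer: 1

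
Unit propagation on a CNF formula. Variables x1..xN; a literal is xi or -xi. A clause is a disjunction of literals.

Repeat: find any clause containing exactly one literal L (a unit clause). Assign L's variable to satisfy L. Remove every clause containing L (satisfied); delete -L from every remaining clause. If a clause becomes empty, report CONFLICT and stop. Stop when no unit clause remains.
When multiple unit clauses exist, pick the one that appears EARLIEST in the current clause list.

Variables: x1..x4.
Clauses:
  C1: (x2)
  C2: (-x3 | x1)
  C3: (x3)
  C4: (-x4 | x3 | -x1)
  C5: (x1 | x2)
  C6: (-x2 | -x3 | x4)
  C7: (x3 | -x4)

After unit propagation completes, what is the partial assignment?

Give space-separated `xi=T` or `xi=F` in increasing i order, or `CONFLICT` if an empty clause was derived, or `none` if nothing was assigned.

Answer: x1=T x2=T x3=T x4=T

Derivation:
unit clause [2] forces x2=T; simplify:
  drop -2 from [-2, -3, 4] -> [-3, 4]
  satisfied 2 clause(s); 5 remain; assigned so far: [2]
unit clause [3] forces x3=T; simplify:
  drop -3 from [-3, 1] -> [1]
  drop -3 from [-3, 4] -> [4]
  satisfied 3 clause(s); 2 remain; assigned so far: [2, 3]
unit clause [1] forces x1=T; simplify:
  satisfied 1 clause(s); 1 remain; assigned so far: [1, 2, 3]
unit clause [4] forces x4=T; simplify:
  satisfied 1 clause(s); 0 remain; assigned so far: [1, 2, 3, 4]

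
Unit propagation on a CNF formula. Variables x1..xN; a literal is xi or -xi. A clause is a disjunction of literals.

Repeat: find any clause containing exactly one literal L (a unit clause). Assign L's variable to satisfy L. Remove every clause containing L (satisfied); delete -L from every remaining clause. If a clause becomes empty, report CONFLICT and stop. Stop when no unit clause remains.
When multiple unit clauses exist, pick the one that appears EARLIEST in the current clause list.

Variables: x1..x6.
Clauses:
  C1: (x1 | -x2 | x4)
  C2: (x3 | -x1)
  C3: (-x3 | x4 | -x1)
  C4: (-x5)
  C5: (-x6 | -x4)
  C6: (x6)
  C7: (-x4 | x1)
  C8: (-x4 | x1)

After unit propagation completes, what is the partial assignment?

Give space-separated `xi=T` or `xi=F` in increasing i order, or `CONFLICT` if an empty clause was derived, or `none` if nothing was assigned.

Answer: x4=F x5=F x6=T

Derivation:
unit clause [-5] forces x5=F; simplify:
  satisfied 1 clause(s); 7 remain; assigned so far: [5]
unit clause [6] forces x6=T; simplify:
  drop -6 from [-6, -4] -> [-4]
  satisfied 1 clause(s); 6 remain; assigned so far: [5, 6]
unit clause [-4] forces x4=F; simplify:
  drop 4 from [1, -2, 4] -> [1, -2]
  drop 4 from [-3, 4, -1] -> [-3, -1]
  satisfied 3 clause(s); 3 remain; assigned so far: [4, 5, 6]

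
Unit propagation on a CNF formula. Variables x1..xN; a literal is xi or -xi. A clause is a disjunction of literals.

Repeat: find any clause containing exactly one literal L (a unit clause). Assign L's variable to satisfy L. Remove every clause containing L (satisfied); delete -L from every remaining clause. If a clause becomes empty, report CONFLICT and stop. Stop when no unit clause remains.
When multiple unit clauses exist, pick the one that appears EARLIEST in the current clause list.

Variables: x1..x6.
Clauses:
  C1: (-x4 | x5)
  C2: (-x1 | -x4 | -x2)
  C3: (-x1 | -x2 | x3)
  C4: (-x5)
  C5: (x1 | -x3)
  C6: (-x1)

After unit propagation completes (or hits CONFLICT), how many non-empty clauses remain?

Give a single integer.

unit clause [-5] forces x5=F; simplify:
  drop 5 from [-4, 5] -> [-4]
  satisfied 1 clause(s); 5 remain; assigned so far: [5]
unit clause [-4] forces x4=F; simplify:
  satisfied 2 clause(s); 3 remain; assigned so far: [4, 5]
unit clause [-1] forces x1=F; simplify:
  drop 1 from [1, -3] -> [-3]
  satisfied 2 clause(s); 1 remain; assigned so far: [1, 4, 5]
unit clause [-3] forces x3=F; simplify:
  satisfied 1 clause(s); 0 remain; assigned so far: [1, 3, 4, 5]

Answer: 0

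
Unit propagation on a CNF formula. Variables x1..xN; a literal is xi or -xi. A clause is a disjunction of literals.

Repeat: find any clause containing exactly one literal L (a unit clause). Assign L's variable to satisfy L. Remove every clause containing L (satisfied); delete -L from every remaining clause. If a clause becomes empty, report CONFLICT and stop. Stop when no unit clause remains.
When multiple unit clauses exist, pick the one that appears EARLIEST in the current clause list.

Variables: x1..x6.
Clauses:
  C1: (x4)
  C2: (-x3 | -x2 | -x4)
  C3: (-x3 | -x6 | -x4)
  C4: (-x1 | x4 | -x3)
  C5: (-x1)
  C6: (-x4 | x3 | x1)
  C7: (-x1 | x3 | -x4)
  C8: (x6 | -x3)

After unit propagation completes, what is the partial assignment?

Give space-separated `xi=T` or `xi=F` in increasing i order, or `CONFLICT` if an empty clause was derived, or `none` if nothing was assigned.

Answer: CONFLICT

Derivation:
unit clause [4] forces x4=T; simplify:
  drop -4 from [-3, -2, -4] -> [-3, -2]
  drop -4 from [-3, -6, -4] -> [-3, -6]
  drop -4 from [-4, 3, 1] -> [3, 1]
  drop -4 from [-1, 3, -4] -> [-1, 3]
  satisfied 2 clause(s); 6 remain; assigned so far: [4]
unit clause [-1] forces x1=F; simplify:
  drop 1 from [3, 1] -> [3]
  satisfied 2 clause(s); 4 remain; assigned so far: [1, 4]
unit clause [3] forces x3=T; simplify:
  drop -3 from [-3, -2] -> [-2]
  drop -3 from [-3, -6] -> [-6]
  drop -3 from [6, -3] -> [6]
  satisfied 1 clause(s); 3 remain; assigned so far: [1, 3, 4]
unit clause [-2] forces x2=F; simplify:
  satisfied 1 clause(s); 2 remain; assigned so far: [1, 2, 3, 4]
unit clause [-6] forces x6=F; simplify:
  drop 6 from [6] -> [] (empty!)
  satisfied 1 clause(s); 1 remain; assigned so far: [1, 2, 3, 4, 6]
CONFLICT (empty clause)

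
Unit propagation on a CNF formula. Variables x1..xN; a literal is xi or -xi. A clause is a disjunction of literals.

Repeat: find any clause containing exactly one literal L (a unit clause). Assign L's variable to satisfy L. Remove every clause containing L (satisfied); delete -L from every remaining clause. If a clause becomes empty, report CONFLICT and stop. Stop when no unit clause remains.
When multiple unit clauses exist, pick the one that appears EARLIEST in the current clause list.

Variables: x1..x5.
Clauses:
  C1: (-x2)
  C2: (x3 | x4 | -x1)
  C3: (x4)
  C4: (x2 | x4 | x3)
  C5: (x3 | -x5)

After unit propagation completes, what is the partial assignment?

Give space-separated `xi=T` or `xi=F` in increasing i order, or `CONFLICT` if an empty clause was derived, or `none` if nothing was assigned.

Answer: x2=F x4=T

Derivation:
unit clause [-2] forces x2=F; simplify:
  drop 2 from [2, 4, 3] -> [4, 3]
  satisfied 1 clause(s); 4 remain; assigned so far: [2]
unit clause [4] forces x4=T; simplify:
  satisfied 3 clause(s); 1 remain; assigned so far: [2, 4]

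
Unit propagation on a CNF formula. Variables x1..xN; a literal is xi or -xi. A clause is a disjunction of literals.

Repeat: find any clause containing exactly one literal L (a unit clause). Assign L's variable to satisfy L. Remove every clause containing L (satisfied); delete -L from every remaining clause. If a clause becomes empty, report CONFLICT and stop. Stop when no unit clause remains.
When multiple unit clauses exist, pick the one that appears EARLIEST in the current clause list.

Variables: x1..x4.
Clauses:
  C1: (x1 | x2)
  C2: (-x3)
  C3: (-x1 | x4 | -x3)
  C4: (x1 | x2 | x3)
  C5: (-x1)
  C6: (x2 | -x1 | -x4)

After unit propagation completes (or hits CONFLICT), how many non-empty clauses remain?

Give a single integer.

Answer: 0

Derivation:
unit clause [-3] forces x3=F; simplify:
  drop 3 from [1, 2, 3] -> [1, 2]
  satisfied 2 clause(s); 4 remain; assigned so far: [3]
unit clause [-1] forces x1=F; simplify:
  drop 1 from [1, 2] -> [2]
  drop 1 from [1, 2] -> [2]
  satisfied 2 clause(s); 2 remain; assigned so far: [1, 3]
unit clause [2] forces x2=T; simplify:
  satisfied 2 clause(s); 0 remain; assigned so far: [1, 2, 3]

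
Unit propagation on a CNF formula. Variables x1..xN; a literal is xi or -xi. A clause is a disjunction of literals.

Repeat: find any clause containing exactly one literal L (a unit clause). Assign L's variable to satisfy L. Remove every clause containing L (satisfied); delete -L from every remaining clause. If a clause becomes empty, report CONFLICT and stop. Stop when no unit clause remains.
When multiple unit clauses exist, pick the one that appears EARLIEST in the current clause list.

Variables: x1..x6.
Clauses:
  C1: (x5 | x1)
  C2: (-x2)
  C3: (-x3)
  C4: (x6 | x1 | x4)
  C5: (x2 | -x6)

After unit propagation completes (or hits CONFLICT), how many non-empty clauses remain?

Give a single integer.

Answer: 2

Derivation:
unit clause [-2] forces x2=F; simplify:
  drop 2 from [2, -6] -> [-6]
  satisfied 1 clause(s); 4 remain; assigned so far: [2]
unit clause [-3] forces x3=F; simplify:
  satisfied 1 clause(s); 3 remain; assigned so far: [2, 3]
unit clause [-6] forces x6=F; simplify:
  drop 6 from [6, 1, 4] -> [1, 4]
  satisfied 1 clause(s); 2 remain; assigned so far: [2, 3, 6]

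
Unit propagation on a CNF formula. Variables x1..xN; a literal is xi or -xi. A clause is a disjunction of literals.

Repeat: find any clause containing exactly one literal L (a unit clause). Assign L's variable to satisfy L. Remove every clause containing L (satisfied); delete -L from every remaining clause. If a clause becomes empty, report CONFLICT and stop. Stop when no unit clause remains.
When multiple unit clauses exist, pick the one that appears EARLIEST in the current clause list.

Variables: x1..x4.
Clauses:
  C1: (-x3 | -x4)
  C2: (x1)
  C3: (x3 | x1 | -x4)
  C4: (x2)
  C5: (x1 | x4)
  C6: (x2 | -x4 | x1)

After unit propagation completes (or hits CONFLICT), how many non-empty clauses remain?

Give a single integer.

unit clause [1] forces x1=T; simplify:
  satisfied 4 clause(s); 2 remain; assigned so far: [1]
unit clause [2] forces x2=T; simplify:
  satisfied 1 clause(s); 1 remain; assigned so far: [1, 2]

Answer: 1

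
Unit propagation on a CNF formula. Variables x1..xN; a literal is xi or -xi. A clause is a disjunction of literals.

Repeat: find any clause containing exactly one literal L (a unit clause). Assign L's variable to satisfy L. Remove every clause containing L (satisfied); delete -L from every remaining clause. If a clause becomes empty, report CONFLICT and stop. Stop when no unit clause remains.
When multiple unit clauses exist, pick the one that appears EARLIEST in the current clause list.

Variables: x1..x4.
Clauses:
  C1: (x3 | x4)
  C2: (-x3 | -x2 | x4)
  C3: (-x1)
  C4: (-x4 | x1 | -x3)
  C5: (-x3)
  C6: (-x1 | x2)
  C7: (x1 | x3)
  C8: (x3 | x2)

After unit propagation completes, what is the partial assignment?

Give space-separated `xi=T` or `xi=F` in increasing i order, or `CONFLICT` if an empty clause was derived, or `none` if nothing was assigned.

unit clause [-1] forces x1=F; simplify:
  drop 1 from [-4, 1, -3] -> [-4, -3]
  drop 1 from [1, 3] -> [3]
  satisfied 2 clause(s); 6 remain; assigned so far: [1]
unit clause [-3] forces x3=F; simplify:
  drop 3 from [3, 4] -> [4]
  drop 3 from [3] -> [] (empty!)
  drop 3 from [3, 2] -> [2]
  satisfied 3 clause(s); 3 remain; assigned so far: [1, 3]
CONFLICT (empty clause)

Answer: CONFLICT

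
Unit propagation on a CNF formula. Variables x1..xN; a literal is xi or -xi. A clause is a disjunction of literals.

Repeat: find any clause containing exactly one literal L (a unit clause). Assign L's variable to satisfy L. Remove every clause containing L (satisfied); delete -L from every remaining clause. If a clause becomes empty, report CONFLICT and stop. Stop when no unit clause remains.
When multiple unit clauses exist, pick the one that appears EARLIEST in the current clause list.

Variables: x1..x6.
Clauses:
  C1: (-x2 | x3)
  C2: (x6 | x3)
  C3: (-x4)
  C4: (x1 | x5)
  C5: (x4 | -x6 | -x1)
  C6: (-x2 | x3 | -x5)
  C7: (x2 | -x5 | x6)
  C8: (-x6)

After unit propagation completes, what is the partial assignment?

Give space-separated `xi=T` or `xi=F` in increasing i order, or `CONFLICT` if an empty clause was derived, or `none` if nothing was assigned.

Answer: x3=T x4=F x6=F

Derivation:
unit clause [-4] forces x4=F; simplify:
  drop 4 from [4, -6, -1] -> [-6, -1]
  satisfied 1 clause(s); 7 remain; assigned so far: [4]
unit clause [-6] forces x6=F; simplify:
  drop 6 from [6, 3] -> [3]
  drop 6 from [2, -5, 6] -> [2, -5]
  satisfied 2 clause(s); 5 remain; assigned so far: [4, 6]
unit clause [3] forces x3=T; simplify:
  satisfied 3 clause(s); 2 remain; assigned so far: [3, 4, 6]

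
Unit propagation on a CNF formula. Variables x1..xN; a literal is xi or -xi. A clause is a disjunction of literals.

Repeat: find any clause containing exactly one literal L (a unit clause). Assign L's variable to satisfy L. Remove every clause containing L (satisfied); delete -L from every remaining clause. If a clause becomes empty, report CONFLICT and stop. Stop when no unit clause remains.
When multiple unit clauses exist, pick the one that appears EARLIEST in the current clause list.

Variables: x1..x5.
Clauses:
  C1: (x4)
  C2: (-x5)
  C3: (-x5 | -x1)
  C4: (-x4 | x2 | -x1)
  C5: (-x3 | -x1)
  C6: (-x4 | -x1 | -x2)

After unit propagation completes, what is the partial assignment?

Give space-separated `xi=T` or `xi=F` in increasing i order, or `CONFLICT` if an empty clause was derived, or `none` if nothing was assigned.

unit clause [4] forces x4=T; simplify:
  drop -4 from [-4, 2, -1] -> [2, -1]
  drop -4 from [-4, -1, -2] -> [-1, -2]
  satisfied 1 clause(s); 5 remain; assigned so far: [4]
unit clause [-5] forces x5=F; simplify:
  satisfied 2 clause(s); 3 remain; assigned so far: [4, 5]

Answer: x4=T x5=F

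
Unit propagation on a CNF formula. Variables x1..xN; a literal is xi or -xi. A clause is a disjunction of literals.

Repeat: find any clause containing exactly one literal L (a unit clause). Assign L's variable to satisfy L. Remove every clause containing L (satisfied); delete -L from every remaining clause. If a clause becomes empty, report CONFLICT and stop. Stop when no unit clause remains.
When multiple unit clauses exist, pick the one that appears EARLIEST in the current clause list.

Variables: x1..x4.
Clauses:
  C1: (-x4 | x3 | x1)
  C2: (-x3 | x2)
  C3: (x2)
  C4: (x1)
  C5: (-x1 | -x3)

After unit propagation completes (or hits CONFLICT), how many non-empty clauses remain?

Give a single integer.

unit clause [2] forces x2=T; simplify:
  satisfied 2 clause(s); 3 remain; assigned so far: [2]
unit clause [1] forces x1=T; simplify:
  drop -1 from [-1, -3] -> [-3]
  satisfied 2 clause(s); 1 remain; assigned so far: [1, 2]
unit clause [-3] forces x3=F; simplify:
  satisfied 1 clause(s); 0 remain; assigned so far: [1, 2, 3]

Answer: 0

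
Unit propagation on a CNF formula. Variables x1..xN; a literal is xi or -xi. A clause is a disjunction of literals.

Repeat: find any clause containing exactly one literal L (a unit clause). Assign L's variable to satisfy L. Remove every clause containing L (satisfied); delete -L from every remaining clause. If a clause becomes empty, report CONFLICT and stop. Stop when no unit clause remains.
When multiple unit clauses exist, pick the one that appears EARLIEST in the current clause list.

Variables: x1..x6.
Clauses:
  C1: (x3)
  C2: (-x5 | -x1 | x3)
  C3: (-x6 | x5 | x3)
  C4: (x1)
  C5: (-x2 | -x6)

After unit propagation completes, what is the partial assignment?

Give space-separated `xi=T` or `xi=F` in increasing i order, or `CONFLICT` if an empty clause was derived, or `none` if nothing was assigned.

Answer: x1=T x3=T

Derivation:
unit clause [3] forces x3=T; simplify:
  satisfied 3 clause(s); 2 remain; assigned so far: [3]
unit clause [1] forces x1=T; simplify:
  satisfied 1 clause(s); 1 remain; assigned so far: [1, 3]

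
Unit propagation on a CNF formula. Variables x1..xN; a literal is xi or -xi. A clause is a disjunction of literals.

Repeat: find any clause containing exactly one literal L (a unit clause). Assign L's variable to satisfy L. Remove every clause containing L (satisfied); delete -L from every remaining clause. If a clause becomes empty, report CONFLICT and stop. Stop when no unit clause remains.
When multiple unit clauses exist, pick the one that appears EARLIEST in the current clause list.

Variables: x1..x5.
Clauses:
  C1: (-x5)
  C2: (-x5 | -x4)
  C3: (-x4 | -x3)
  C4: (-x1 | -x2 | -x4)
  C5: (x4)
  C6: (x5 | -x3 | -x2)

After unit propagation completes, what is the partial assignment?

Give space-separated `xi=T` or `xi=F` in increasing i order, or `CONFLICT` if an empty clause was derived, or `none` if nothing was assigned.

unit clause [-5] forces x5=F; simplify:
  drop 5 from [5, -3, -2] -> [-3, -2]
  satisfied 2 clause(s); 4 remain; assigned so far: [5]
unit clause [4] forces x4=T; simplify:
  drop -4 from [-4, -3] -> [-3]
  drop -4 from [-1, -2, -4] -> [-1, -2]
  satisfied 1 clause(s); 3 remain; assigned so far: [4, 5]
unit clause [-3] forces x3=F; simplify:
  satisfied 2 clause(s); 1 remain; assigned so far: [3, 4, 5]

Answer: x3=F x4=T x5=F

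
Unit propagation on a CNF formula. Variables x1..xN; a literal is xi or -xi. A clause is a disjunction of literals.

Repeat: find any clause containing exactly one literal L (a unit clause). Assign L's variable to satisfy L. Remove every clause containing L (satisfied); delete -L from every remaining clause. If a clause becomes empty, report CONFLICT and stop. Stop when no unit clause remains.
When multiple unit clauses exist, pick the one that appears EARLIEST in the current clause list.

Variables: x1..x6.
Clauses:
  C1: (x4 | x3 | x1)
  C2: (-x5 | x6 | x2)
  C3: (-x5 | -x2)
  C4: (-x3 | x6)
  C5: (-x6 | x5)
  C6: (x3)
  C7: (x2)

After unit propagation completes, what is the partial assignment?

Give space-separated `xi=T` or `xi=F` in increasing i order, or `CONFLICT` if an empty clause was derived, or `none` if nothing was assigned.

Answer: CONFLICT

Derivation:
unit clause [3] forces x3=T; simplify:
  drop -3 from [-3, 6] -> [6]
  satisfied 2 clause(s); 5 remain; assigned so far: [3]
unit clause [6] forces x6=T; simplify:
  drop -6 from [-6, 5] -> [5]
  satisfied 2 clause(s); 3 remain; assigned so far: [3, 6]
unit clause [5] forces x5=T; simplify:
  drop -5 from [-5, -2] -> [-2]
  satisfied 1 clause(s); 2 remain; assigned so far: [3, 5, 6]
unit clause [-2] forces x2=F; simplify:
  drop 2 from [2] -> [] (empty!)
  satisfied 1 clause(s); 1 remain; assigned so far: [2, 3, 5, 6]
CONFLICT (empty clause)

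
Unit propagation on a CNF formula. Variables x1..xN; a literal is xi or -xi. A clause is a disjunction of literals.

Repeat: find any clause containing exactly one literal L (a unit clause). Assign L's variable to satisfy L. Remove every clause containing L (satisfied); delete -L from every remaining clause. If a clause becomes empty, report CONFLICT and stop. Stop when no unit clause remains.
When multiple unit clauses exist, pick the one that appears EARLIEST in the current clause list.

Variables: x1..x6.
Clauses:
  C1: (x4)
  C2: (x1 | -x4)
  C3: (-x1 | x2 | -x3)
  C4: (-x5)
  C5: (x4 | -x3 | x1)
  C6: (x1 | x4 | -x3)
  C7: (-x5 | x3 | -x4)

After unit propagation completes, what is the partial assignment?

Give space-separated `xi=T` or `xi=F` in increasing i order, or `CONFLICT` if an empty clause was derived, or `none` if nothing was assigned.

Answer: x1=T x4=T x5=F

Derivation:
unit clause [4] forces x4=T; simplify:
  drop -4 from [1, -4] -> [1]
  drop -4 from [-5, 3, -4] -> [-5, 3]
  satisfied 3 clause(s); 4 remain; assigned so far: [4]
unit clause [1] forces x1=T; simplify:
  drop -1 from [-1, 2, -3] -> [2, -3]
  satisfied 1 clause(s); 3 remain; assigned so far: [1, 4]
unit clause [-5] forces x5=F; simplify:
  satisfied 2 clause(s); 1 remain; assigned so far: [1, 4, 5]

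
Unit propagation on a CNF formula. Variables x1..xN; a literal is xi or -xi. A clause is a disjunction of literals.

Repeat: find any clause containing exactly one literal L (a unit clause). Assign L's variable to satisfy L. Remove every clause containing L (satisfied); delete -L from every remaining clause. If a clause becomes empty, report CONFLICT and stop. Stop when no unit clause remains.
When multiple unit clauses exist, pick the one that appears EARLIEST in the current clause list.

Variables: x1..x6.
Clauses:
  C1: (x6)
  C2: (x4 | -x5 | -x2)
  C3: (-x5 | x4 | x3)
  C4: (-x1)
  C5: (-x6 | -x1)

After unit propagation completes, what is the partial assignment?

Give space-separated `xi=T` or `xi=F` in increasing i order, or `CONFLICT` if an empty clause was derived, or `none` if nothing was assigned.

unit clause [6] forces x6=T; simplify:
  drop -6 from [-6, -1] -> [-1]
  satisfied 1 clause(s); 4 remain; assigned so far: [6]
unit clause [-1] forces x1=F; simplify:
  satisfied 2 clause(s); 2 remain; assigned so far: [1, 6]

Answer: x1=F x6=T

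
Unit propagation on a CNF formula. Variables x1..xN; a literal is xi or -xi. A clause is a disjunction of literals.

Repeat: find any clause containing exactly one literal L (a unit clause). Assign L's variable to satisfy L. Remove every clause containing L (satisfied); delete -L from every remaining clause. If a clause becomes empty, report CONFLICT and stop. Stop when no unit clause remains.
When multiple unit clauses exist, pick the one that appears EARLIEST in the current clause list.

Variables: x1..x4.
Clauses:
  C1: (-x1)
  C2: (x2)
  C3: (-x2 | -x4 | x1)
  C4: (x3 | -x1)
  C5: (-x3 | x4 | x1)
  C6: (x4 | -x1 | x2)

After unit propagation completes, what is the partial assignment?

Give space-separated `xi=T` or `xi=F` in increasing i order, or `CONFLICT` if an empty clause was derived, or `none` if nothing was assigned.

Answer: x1=F x2=T x3=F x4=F

Derivation:
unit clause [-1] forces x1=F; simplify:
  drop 1 from [-2, -4, 1] -> [-2, -4]
  drop 1 from [-3, 4, 1] -> [-3, 4]
  satisfied 3 clause(s); 3 remain; assigned so far: [1]
unit clause [2] forces x2=T; simplify:
  drop -2 from [-2, -4] -> [-4]
  satisfied 1 clause(s); 2 remain; assigned so far: [1, 2]
unit clause [-4] forces x4=F; simplify:
  drop 4 from [-3, 4] -> [-3]
  satisfied 1 clause(s); 1 remain; assigned so far: [1, 2, 4]
unit clause [-3] forces x3=F; simplify:
  satisfied 1 clause(s); 0 remain; assigned so far: [1, 2, 3, 4]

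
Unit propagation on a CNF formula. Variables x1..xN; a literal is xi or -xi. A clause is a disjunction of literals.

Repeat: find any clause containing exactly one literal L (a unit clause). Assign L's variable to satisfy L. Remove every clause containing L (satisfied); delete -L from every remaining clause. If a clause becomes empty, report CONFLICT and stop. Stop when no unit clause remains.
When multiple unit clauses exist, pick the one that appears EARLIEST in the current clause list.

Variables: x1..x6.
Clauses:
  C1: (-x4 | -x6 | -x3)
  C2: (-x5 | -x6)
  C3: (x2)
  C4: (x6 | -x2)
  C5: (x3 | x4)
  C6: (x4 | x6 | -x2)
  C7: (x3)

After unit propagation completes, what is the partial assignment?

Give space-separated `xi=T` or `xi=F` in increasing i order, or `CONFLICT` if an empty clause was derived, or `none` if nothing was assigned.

Answer: x2=T x3=T x4=F x5=F x6=T

Derivation:
unit clause [2] forces x2=T; simplify:
  drop -2 from [6, -2] -> [6]
  drop -2 from [4, 6, -2] -> [4, 6]
  satisfied 1 clause(s); 6 remain; assigned so far: [2]
unit clause [6] forces x6=T; simplify:
  drop -6 from [-4, -6, -3] -> [-4, -3]
  drop -6 from [-5, -6] -> [-5]
  satisfied 2 clause(s); 4 remain; assigned so far: [2, 6]
unit clause [-5] forces x5=F; simplify:
  satisfied 1 clause(s); 3 remain; assigned so far: [2, 5, 6]
unit clause [3] forces x3=T; simplify:
  drop -3 from [-4, -3] -> [-4]
  satisfied 2 clause(s); 1 remain; assigned so far: [2, 3, 5, 6]
unit clause [-4] forces x4=F; simplify:
  satisfied 1 clause(s); 0 remain; assigned so far: [2, 3, 4, 5, 6]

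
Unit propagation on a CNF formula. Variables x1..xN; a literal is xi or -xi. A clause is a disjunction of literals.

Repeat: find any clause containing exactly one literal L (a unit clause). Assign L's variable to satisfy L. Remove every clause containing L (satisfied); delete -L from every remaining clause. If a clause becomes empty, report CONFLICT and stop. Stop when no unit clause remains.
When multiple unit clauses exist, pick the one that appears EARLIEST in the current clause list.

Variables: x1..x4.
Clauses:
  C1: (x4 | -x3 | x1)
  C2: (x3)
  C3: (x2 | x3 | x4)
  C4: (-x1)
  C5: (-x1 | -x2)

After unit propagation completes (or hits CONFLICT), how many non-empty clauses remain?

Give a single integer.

unit clause [3] forces x3=T; simplify:
  drop -3 from [4, -3, 1] -> [4, 1]
  satisfied 2 clause(s); 3 remain; assigned so far: [3]
unit clause [-1] forces x1=F; simplify:
  drop 1 from [4, 1] -> [4]
  satisfied 2 clause(s); 1 remain; assigned so far: [1, 3]
unit clause [4] forces x4=T; simplify:
  satisfied 1 clause(s); 0 remain; assigned so far: [1, 3, 4]

Answer: 0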